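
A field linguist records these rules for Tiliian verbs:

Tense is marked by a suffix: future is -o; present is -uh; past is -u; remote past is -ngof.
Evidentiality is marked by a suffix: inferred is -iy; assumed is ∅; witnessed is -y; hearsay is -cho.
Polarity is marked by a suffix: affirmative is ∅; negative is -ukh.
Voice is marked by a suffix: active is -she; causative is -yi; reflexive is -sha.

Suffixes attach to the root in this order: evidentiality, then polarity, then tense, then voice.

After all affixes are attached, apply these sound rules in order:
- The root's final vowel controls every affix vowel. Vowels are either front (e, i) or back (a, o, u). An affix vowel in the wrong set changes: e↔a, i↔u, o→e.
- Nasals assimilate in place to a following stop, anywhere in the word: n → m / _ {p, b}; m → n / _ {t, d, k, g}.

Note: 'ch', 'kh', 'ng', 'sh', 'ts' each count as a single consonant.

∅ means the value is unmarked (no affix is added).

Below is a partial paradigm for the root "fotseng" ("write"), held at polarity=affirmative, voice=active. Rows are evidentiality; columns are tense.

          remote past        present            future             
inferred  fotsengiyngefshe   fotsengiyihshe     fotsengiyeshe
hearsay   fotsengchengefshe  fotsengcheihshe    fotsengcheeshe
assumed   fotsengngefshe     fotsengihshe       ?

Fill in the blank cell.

fotsengeshe

evidentiality = assumed: zero marking, form stays fotseng.
polarity = affirmative: zero marking, form stays fotseng.
Attach tense future -o → fotsengo.
Attach voice active -she → fotsengoshe.
Apply vowel harmony: fotsengoshe → fotsengeshe.
Nasal assimilation: no change.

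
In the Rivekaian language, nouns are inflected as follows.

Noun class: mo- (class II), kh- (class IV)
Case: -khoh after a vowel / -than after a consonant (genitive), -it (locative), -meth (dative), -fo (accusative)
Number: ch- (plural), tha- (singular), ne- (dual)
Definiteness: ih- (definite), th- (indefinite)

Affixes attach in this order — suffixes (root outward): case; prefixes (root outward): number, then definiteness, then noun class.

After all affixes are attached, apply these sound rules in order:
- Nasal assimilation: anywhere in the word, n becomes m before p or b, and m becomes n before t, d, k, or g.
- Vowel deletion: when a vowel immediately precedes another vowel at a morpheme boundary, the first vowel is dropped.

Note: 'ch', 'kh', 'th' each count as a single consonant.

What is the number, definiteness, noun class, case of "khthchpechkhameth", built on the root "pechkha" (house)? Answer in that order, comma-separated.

Segment: kh-th-ch-pechkha-meth.
number: ch- → plural.
definiteness: th- → indefinite.
noun class: kh- → class IV.
case: -meth → dative.

plural, indefinite, class IV, dative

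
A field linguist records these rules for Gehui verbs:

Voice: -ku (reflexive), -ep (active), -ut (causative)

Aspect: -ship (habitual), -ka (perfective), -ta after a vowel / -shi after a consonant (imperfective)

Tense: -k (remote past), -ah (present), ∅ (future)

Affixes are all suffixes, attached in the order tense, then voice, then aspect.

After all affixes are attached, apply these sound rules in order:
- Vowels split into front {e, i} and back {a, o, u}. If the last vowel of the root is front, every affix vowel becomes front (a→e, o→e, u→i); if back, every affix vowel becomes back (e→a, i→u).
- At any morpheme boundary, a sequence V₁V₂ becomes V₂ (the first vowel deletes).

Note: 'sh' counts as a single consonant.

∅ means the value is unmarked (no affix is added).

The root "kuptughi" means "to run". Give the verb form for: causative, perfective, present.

Attach tense present -ah → kuptughiah.
Attach voice causative -ut → kuptughiahut.
Attach aspect perfective -ka → kuptughiahutka.
Apply vowel harmony: kuptughiahutka → kuptughiehitke.
Apply vowel deletion: kuptughiehitke → kuptughehitke.

kuptughehitke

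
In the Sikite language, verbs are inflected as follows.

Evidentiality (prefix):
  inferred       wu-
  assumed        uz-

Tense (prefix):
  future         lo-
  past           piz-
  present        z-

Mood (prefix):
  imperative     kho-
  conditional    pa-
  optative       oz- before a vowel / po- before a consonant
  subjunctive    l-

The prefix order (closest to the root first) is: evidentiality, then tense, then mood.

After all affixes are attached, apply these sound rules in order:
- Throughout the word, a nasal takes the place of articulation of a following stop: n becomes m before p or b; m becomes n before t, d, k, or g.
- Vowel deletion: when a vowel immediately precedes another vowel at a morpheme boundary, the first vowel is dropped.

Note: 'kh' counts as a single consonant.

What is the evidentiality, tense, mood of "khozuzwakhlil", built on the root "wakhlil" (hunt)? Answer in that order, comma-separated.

assumed, present, imperative

Segment: kho-z-uz-wakhlil.
evidentiality: uz- → assumed.
tense: z- → present.
mood: kho- → imperative.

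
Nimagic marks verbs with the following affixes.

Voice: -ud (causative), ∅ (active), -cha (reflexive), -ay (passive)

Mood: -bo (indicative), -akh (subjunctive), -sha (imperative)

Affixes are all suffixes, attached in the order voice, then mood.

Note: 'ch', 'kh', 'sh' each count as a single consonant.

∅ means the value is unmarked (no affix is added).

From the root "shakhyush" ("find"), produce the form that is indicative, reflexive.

shakhyushchabo

Attach voice reflexive -cha → shakhyushcha.
Attach mood indicative -bo → shakhyushchabo.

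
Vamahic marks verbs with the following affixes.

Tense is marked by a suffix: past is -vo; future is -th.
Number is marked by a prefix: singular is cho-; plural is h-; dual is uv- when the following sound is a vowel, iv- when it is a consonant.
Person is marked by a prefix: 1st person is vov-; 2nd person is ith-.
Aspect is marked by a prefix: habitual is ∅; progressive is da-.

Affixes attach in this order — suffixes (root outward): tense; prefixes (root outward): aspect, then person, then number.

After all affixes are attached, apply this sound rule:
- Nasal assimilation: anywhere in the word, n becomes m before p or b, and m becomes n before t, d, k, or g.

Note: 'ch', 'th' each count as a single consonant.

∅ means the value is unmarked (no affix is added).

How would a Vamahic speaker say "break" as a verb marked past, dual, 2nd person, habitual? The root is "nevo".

uvithnevovo

aspect = habitual: zero marking, form stays nevo.
Attach person 2nd person ith- → ithnevo.
Attach tense past -vo → ithnevovo.
Attach number dual uv- (before vowel 'i') → uvithnevovo.
Nasal assimilation: no change.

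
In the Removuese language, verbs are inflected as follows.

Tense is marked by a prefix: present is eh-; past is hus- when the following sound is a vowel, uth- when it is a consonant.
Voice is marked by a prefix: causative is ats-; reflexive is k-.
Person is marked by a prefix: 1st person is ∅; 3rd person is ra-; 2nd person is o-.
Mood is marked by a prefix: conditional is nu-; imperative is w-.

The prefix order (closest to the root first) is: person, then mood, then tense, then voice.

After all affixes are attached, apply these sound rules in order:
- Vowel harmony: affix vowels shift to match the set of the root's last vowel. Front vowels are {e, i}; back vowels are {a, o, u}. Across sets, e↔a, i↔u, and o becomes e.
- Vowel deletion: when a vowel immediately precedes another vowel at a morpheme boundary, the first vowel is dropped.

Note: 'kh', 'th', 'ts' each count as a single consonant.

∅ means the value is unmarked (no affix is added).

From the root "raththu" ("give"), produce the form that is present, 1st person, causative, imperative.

atsahwraththu

person = 1st person: zero marking, form stays raththu.
Attach mood imperative w- → wraththu.
Attach tense present eh- → ehwraththu.
Attach voice causative ats- → atsehwraththu.
Apply vowel harmony: atsehwraththu → atsahwraththu.
Vowel deletion: no change.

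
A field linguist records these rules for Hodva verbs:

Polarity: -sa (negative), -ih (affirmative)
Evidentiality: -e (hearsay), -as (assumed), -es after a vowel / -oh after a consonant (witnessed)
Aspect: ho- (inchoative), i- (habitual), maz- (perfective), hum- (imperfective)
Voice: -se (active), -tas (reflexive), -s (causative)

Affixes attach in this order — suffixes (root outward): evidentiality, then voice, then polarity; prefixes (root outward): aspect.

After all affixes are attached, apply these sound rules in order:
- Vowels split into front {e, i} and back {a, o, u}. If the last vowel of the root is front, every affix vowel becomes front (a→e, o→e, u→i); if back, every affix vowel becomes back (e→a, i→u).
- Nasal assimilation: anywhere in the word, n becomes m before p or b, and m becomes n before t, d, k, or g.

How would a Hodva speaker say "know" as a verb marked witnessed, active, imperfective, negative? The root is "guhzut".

hunguhzutohsasa

Attach evidentiality witnessed -oh (after consonant 't') → guhzutoh.
Attach aspect imperfective hum- → humguhzutoh.
Attach voice active -se → humguhzutohse.
Attach polarity negative -sa → humguhzutohsesa.
Apply vowel harmony: humguhzutohsesa → humguhzutohsasa.
Apply nasal assimilation: humguhzutohsasa → hunguhzutohsasa.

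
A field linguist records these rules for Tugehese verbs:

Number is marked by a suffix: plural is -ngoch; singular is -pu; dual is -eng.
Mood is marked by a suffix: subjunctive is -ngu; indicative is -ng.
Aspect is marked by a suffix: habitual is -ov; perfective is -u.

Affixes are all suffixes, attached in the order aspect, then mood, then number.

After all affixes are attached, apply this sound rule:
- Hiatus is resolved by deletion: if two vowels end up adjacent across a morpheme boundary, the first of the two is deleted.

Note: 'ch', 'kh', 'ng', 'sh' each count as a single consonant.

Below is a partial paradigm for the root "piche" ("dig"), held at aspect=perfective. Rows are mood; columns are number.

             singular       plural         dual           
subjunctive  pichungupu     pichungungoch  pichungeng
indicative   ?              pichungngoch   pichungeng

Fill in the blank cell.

Attach aspect perfective -u → picheu.
Attach mood indicative -ng → picheung.
Attach number singular -pu → picheungpu.
Apply vowel deletion: picheungpu → pichungpu.

pichungpu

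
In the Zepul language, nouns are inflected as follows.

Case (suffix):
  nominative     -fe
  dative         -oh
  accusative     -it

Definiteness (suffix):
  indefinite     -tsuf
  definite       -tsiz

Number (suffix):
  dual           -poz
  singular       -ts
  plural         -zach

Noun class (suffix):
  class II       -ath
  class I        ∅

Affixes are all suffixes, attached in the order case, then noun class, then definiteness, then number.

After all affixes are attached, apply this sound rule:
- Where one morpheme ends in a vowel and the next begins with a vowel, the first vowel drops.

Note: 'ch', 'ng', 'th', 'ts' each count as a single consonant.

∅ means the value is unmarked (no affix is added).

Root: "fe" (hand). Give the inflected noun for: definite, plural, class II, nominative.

Attach case nominative -fe → fefe.
Attach noun class class II -ath → fefeath.
Attach definiteness definite -tsiz → fefeathtsiz.
Attach number plural -zach → fefeathtsizzach.
Apply vowel deletion: fefeathtsizzach → fefathtsizzach.

fefathtsizzach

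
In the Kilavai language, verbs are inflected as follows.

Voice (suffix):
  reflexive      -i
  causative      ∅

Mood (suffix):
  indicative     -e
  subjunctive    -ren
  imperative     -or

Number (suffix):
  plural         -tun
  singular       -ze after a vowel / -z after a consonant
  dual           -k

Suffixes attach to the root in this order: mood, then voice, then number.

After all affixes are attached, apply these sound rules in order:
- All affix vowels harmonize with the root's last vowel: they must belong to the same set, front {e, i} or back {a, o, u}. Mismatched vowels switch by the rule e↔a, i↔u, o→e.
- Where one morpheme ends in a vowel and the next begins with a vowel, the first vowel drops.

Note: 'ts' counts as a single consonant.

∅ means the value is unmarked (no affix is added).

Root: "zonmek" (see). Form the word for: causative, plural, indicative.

Attach mood indicative -e → zonmeke.
voice = causative: zero marking, form stays zonmeke.
Attach number plural -tun → zonmeketun.
Apply vowel harmony: zonmeketun → zonmeketin.
Vowel deletion: no change.

zonmeketin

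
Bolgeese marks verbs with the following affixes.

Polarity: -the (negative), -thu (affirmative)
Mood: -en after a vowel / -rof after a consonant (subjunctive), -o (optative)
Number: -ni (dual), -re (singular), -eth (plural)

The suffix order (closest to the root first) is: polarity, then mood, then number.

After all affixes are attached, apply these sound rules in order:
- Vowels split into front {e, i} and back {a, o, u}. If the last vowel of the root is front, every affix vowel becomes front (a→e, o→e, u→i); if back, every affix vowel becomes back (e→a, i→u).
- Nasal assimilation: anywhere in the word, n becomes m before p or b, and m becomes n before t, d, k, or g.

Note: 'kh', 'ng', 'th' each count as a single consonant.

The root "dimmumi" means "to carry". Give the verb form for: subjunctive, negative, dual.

dimmumitheenni

Attach polarity negative -the → dimmumithe.
Attach mood subjunctive -en (after vowel 'e') → dimmumitheen.
Attach number dual -ni → dimmumitheenni.
Vowel harmony: no change.
Nasal assimilation: no change.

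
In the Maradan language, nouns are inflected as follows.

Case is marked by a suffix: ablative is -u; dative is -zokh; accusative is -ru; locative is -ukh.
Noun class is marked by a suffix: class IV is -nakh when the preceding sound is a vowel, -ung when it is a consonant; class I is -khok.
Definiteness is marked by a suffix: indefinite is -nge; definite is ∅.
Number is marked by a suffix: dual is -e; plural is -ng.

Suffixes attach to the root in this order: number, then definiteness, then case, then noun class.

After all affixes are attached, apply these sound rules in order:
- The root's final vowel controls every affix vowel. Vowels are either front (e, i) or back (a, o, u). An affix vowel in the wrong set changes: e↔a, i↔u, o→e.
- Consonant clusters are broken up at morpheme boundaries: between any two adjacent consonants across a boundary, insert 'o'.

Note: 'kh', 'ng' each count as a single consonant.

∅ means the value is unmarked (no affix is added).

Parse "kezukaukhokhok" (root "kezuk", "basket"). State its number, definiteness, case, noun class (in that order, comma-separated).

dual, definite, locative, class I

Segment: kezuk-e-ukh-khok.
number: -e → dual.
definiteness: ∅ → definite.
case: -ukh → locative.
noun class: -khok → class I.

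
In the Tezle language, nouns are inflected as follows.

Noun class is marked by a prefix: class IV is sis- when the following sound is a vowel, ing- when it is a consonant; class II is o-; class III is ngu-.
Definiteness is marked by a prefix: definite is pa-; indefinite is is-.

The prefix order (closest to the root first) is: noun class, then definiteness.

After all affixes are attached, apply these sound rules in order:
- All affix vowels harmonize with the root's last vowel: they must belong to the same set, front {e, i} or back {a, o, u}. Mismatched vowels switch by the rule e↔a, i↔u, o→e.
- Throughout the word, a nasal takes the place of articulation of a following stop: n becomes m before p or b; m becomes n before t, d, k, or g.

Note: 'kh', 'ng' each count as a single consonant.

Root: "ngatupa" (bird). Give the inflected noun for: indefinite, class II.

usongatupa

Attach noun class class II o- → ongatupa.
Attach definiteness indefinite is- → isongatupa.
Apply vowel harmony: isongatupa → usongatupa.
Nasal assimilation: no change.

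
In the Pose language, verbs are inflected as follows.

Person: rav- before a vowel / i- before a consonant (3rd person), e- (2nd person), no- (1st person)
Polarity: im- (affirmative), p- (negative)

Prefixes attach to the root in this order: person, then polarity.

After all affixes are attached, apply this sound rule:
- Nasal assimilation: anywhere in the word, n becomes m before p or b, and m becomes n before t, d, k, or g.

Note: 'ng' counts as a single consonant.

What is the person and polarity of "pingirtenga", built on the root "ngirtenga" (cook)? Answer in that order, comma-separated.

Segment: p-i-ngirtenga.
person: rav/i- → 3rd person.
polarity: p- → negative.

3rd person, negative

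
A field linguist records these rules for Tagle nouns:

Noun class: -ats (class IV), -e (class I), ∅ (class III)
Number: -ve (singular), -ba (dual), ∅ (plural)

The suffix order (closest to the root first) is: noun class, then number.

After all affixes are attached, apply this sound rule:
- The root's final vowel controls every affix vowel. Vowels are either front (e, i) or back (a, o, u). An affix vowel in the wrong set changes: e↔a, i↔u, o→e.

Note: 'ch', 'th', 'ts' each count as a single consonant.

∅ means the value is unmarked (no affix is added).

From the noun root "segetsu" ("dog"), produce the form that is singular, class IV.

Attach noun class class IV -ats → segetsuats.
Attach number singular -ve → segetsuatsve.
Apply vowel harmony: segetsuatsve → segetsuatsva.

segetsuatsva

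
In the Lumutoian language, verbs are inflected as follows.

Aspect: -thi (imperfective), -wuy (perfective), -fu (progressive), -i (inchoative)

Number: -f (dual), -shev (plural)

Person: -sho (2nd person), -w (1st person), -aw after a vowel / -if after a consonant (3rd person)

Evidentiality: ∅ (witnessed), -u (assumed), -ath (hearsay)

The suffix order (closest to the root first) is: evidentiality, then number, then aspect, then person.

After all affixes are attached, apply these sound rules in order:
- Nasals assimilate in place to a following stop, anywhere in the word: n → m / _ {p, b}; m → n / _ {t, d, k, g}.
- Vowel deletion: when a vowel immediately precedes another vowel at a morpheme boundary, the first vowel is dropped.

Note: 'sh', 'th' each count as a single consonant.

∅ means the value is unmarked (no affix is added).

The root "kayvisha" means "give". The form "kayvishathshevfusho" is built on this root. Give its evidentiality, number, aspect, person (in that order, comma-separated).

Segment: kayvisha-ath-shev-fu-sho.
evidentiality: -ath → hearsay.
number: -shev → plural.
aspect: -fu → progressive.
person: -sho → 2nd person.

hearsay, plural, progressive, 2nd person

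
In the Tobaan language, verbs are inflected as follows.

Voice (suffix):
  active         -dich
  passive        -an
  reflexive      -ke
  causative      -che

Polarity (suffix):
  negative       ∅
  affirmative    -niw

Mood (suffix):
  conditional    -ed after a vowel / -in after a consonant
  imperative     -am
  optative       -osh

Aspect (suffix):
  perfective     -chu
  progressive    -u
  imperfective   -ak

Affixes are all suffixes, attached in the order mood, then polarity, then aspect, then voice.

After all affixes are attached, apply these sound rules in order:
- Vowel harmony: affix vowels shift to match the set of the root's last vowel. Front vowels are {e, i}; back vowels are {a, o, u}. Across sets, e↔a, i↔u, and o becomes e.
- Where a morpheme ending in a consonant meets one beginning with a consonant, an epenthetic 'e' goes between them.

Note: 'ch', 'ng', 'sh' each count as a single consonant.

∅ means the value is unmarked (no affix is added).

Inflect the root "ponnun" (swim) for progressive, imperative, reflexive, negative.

ponnunamuka

Attach mood imperative -am → ponnunam.
polarity = negative: zero marking, form stays ponnunam.
Attach aspect progressive -u → ponnunamu.
Attach voice reflexive -ke → ponnunamuke.
Apply vowel harmony: ponnunamuke → ponnunamuka.
Epenthesis: no change.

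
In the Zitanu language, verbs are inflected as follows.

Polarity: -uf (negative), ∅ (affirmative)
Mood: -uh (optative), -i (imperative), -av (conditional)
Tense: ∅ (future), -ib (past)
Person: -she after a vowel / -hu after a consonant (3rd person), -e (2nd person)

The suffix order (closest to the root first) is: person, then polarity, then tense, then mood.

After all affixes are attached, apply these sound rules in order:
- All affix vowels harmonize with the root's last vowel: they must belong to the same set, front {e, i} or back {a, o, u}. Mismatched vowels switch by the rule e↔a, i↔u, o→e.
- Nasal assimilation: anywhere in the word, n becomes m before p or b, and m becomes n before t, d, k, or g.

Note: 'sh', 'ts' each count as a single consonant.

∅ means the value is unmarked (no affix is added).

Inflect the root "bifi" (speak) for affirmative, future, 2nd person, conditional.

Attach person 2nd person -e → bifie.
polarity = affirmative: zero marking, form stays bifie.
tense = future: zero marking, form stays bifie.
Attach mood conditional -av → bifieav.
Apply vowel harmony: bifieav → bifieev.
Nasal assimilation: no change.

bifieev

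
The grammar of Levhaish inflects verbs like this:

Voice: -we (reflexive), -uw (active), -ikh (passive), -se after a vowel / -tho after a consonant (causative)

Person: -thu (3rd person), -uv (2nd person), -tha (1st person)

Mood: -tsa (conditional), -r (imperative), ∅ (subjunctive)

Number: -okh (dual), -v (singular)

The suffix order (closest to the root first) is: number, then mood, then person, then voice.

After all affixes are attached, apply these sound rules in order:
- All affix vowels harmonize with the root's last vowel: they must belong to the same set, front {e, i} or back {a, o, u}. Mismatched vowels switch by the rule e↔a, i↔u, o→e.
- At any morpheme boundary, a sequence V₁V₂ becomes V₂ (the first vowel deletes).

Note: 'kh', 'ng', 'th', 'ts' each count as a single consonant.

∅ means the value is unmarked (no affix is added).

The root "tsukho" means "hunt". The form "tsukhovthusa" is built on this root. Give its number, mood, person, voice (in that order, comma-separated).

singular, subjunctive, 3rd person, causative

Segment: tsukho-v-thu-se.
number: -v → singular.
mood: ∅ → subjunctive.
person: -thu → 3rd person.
voice: -se/tho → causative.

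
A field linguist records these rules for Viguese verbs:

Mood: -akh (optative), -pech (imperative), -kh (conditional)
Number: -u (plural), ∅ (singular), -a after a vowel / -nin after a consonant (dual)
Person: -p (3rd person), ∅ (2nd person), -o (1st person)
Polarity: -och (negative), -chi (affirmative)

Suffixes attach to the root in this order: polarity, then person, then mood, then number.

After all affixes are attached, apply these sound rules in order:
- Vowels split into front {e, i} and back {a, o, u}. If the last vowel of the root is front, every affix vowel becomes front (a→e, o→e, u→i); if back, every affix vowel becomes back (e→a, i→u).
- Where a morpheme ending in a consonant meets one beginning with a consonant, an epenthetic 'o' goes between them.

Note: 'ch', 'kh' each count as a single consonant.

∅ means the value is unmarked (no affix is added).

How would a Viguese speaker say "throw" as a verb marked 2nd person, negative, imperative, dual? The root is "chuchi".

Attach polarity negative -och → chuchioch.
person = 2nd person: zero marking, form stays chuchioch.
Attach mood imperative -pech → chuchiochpech.
Attach number dual -nin (after consonant 'ch') → chuchiochpechnin.
Apply vowel harmony: chuchiochpechnin → chuchiechpechnin.
Apply epenthesis: chuchiechpechnin → chuchiechopechonin.

chuchiechopechonin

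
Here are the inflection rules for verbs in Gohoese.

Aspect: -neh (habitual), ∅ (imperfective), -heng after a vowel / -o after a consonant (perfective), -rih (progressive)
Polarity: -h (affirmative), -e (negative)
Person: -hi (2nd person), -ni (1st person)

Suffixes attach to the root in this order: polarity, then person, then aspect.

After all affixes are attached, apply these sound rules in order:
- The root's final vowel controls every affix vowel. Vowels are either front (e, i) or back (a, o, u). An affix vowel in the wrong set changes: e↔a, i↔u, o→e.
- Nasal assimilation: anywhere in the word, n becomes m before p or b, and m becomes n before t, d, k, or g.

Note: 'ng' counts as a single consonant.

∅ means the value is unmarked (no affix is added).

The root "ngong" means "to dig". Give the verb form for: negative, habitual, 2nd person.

ngongahunah

Attach polarity negative -e → ngonge.
Attach person 2nd person -hi → ngongehi.
Attach aspect habitual -neh → ngongehineh.
Apply vowel harmony: ngongehineh → ngongahunah.
Nasal assimilation: no change.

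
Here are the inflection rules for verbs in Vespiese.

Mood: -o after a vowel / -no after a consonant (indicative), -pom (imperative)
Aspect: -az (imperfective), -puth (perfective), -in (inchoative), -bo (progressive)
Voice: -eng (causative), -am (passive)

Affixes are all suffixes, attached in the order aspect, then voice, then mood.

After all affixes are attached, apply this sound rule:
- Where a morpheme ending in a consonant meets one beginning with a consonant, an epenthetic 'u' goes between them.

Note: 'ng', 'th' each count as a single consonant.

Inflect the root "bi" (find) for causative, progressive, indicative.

biboenguno

Attach aspect progressive -bo → bibo.
Attach voice causative -eng → biboeng.
Attach mood indicative -no (after consonant 'ng') → biboengno.
Apply epenthesis: biboengno → biboenguno.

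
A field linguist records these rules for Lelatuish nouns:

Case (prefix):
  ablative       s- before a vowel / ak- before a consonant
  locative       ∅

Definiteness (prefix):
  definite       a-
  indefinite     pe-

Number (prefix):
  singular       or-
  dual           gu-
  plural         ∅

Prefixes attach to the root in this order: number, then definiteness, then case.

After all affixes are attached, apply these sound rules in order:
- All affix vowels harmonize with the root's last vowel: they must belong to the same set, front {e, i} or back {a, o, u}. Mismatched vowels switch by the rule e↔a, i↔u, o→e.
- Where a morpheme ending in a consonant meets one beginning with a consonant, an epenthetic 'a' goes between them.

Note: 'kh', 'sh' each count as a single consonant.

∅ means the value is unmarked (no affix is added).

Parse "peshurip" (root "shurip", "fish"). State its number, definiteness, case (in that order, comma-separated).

plural, indefinite, locative

Segment: pe-shurip.
number: ∅ → plural.
definiteness: pe- → indefinite.
case: ∅ → locative.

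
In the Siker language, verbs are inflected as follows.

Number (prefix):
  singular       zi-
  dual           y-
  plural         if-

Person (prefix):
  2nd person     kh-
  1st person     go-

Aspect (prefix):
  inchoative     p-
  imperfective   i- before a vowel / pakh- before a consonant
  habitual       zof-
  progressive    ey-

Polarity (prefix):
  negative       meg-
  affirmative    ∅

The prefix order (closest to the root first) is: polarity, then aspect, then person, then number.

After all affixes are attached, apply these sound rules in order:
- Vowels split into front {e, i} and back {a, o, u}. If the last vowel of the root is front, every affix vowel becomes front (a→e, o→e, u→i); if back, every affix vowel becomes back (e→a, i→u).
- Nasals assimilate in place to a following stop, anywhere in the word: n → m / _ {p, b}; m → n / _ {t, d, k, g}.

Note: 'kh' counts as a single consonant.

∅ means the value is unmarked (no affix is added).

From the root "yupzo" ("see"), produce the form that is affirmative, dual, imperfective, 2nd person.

ykhpakhyupzo

polarity = affirmative: zero marking, form stays yupzo.
Attach aspect imperfective pakh- (before consonant 'y') → pakhyupzo.
Attach person 2nd person kh- → khpakhyupzo.
Attach number dual y- → ykhpakhyupzo.
Vowel harmony: no change.
Nasal assimilation: no change.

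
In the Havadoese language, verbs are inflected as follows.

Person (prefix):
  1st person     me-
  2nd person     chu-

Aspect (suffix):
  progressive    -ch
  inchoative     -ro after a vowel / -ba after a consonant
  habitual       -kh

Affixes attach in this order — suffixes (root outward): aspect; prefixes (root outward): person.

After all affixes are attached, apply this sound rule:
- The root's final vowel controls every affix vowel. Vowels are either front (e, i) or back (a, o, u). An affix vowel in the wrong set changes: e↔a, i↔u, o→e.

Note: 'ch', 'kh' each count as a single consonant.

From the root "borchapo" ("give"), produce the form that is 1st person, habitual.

Attach person 1st person me- → meborchapo.
Attach aspect habitual -kh → meborchapokh.
Apply vowel harmony: meborchapokh → maborchapokh.

maborchapokh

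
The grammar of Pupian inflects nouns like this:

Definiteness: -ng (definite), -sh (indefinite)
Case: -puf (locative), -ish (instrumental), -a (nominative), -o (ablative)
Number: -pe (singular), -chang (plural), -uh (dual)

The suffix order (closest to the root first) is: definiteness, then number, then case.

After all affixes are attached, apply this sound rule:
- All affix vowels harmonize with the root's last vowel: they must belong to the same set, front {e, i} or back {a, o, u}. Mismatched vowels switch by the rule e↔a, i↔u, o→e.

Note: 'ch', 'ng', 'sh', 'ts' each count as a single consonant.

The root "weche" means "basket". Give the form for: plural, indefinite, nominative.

wecheshchenge

Attach definiteness indefinite -sh → wechesh.
Attach number plural -chang → wecheshchang.
Attach case nominative -a → wecheshchanga.
Apply vowel harmony: wecheshchanga → wecheshchenge.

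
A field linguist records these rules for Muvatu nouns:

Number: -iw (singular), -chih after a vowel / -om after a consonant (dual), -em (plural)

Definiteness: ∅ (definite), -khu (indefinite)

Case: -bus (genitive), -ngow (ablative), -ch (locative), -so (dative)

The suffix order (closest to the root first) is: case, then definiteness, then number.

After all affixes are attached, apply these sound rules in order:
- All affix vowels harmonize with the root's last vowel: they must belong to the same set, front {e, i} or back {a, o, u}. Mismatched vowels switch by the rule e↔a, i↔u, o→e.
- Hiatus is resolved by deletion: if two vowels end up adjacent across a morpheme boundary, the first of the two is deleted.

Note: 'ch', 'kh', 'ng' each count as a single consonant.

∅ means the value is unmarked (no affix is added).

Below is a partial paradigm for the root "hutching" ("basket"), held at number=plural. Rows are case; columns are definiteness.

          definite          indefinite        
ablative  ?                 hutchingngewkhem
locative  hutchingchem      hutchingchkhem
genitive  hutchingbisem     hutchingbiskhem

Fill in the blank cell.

Attach case ablative -ngow → hutchingngow.
definiteness = definite: zero marking, form stays hutchingngow.
Attach number plural -em → hutchingngowem.
Apply vowel harmony: hutchingngowem → hutchingngewem.
Vowel deletion: no change.

hutchingngewem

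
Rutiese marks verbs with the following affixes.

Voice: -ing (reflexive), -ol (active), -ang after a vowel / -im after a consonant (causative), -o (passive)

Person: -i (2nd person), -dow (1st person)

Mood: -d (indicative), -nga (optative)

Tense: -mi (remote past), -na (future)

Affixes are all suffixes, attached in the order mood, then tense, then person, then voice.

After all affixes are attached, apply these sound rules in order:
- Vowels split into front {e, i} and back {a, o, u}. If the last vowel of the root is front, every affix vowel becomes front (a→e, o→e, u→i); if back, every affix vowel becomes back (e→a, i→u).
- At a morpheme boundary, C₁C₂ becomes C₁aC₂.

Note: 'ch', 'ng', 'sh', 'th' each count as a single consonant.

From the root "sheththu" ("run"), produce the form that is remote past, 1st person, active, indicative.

Attach mood indicative -d → sheththud.
Attach tense remote past -mi → sheththudmi.
Attach person 1st person -dow → sheththudmidow.
Attach voice active -ol → sheththudmidowol.
Apply vowel harmony: sheththudmidowol → sheththudmudowol.
Apply epenthesis: sheththudmudowol → sheththudamudowol.

sheththudamudowol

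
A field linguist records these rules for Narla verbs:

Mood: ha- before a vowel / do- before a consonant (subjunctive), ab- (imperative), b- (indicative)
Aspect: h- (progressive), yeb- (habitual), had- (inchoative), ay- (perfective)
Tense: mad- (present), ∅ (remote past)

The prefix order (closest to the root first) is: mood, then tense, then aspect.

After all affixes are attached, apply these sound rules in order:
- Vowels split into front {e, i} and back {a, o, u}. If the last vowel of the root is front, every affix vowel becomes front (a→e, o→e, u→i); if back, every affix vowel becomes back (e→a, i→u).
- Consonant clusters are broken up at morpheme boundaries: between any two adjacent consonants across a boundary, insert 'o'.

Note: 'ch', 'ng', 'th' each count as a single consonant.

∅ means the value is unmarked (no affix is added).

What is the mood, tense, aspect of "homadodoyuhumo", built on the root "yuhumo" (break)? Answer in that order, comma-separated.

Segment: h-mad-do-yuhumo.
mood: ha/do- → subjunctive.
tense: mad- → present.
aspect: h- → progressive.

subjunctive, present, progressive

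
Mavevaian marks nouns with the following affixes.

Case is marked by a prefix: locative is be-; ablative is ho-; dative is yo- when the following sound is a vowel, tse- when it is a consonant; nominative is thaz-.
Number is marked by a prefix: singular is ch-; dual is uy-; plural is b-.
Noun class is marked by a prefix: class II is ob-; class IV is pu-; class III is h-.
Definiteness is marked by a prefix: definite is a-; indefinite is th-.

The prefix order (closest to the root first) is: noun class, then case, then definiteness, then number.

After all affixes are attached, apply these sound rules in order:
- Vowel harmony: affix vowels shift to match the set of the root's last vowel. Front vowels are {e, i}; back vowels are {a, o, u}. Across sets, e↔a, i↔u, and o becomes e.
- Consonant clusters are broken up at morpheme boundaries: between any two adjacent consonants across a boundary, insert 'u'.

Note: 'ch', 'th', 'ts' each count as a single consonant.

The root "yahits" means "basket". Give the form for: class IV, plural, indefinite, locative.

buthubepiyahits

Attach noun class class IV pu- → puyahits.
Attach case locative be- → bepuyahits.
Attach definiteness indefinite th- → thbepuyahits.
Attach number plural b- → bthbepuyahits.
Apply vowel harmony: bthbepuyahits → bthbepiyahits.
Apply epenthesis: bthbepiyahits → buthubepiyahits.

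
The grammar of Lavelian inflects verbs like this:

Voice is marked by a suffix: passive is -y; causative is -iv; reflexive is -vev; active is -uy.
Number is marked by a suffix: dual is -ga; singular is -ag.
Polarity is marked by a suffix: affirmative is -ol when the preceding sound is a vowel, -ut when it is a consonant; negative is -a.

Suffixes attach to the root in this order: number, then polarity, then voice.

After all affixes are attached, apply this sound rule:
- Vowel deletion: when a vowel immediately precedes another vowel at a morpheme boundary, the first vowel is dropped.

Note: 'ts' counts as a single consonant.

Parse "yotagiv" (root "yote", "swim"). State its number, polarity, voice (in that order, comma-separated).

Segment: yote-ag-a-iv.
number: -ag → singular.
polarity: -a → negative.
voice: -iv → causative.

singular, negative, causative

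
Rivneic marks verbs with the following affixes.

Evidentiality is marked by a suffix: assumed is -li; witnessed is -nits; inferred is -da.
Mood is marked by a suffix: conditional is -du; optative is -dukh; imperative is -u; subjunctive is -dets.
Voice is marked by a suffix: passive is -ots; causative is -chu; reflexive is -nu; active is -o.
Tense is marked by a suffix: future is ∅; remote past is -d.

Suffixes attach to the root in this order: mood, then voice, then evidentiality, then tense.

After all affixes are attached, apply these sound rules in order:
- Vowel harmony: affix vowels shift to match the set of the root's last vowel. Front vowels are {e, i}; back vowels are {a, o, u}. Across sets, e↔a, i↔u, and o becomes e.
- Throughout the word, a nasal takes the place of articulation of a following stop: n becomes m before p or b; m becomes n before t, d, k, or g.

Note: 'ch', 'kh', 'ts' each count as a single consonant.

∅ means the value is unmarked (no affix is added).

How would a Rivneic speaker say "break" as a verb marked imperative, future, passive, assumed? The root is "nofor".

Attach mood imperative -u → noforu.
Attach voice passive -ots → noforuots.
Attach evidentiality assumed -li → noforuotsli.
tense = future: zero marking, form stays noforuotsli.
Apply vowel harmony: noforuotsli → noforuotslu.
Nasal assimilation: no change.

noforuotslu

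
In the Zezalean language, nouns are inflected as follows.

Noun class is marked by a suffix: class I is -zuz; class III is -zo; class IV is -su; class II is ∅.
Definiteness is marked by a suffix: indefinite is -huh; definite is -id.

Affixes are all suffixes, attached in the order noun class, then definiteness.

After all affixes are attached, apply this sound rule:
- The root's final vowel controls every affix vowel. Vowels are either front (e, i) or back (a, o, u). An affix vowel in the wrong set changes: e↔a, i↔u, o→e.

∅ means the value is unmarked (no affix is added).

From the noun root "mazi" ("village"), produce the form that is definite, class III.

Attach noun class class III -zo → mazizo.
Attach definiteness definite -id → mazizoid.
Apply vowel harmony: mazizoid → mazizeid.

mazizeid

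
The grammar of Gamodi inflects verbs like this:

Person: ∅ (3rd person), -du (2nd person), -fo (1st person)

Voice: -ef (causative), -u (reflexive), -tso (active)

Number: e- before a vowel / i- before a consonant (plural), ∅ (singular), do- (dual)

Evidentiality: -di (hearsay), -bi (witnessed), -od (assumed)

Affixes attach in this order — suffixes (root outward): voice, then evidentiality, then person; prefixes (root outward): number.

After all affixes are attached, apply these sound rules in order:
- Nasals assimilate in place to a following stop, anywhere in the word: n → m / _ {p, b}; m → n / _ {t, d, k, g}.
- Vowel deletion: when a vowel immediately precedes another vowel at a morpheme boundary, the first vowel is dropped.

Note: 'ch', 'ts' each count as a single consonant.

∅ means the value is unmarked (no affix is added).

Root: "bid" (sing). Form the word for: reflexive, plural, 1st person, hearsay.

Attach number plural i- (before consonant 'b') → ibid.
Attach voice reflexive -u → ibidu.
Attach evidentiality hearsay -di → ibidudi.
Attach person 1st person -fo → ibidudifo.
Nasal assimilation: no change.
Vowel deletion: no change.

ibidudifo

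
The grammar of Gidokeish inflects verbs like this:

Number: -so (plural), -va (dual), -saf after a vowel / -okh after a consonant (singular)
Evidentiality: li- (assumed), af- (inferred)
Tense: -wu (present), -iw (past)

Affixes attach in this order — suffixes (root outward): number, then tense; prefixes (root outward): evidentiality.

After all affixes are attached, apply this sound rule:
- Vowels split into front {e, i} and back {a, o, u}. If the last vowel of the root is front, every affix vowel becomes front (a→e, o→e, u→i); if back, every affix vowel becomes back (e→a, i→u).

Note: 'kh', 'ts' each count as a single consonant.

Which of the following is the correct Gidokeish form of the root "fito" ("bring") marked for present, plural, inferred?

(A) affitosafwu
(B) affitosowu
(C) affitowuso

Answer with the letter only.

B

Attach evidentiality inferred af- → affito.
Attach number plural -so → affitoso.
Attach tense present -wu → affitosowu.
Vowel harmony: no change.
So the correct form is affitosowu, option (B).
(C) affitowuso is wrong: it has the affixes in the wrong order.
(A) affitosafwu is wrong: it uses singular instead of plural for number.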